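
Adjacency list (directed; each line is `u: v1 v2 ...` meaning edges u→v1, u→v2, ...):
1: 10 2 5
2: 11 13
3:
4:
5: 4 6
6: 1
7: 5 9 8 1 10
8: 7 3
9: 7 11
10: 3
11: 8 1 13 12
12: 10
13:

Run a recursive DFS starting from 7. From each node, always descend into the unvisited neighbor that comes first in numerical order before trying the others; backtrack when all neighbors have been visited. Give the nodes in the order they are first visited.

Visit 7
7 → 1
1 → 2
2 → 11
11 → 8
8 → 3
11 → 12
12 → 10
11 → 13
1 → 5
5 → 4
5 → 6
7 → 9

7, 1, 2, 11, 8, 3, 12, 10, 13, 5, 4, 6, 9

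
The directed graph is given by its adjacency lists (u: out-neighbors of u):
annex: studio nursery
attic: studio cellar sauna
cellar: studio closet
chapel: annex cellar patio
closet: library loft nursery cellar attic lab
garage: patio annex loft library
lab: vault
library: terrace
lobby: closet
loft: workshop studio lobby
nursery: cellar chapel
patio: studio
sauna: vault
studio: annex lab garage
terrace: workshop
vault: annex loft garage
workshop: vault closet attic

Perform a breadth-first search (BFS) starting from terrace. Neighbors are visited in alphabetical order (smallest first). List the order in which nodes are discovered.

Visit terrace; enqueue workshop → queue [workshop]
Visit workshop; enqueue attic, closet, vault → queue [attic, closet, vault]
Visit attic; enqueue cellar, sauna, studio → queue [closet, vault, cellar, sauna, studio]
Visit closet; enqueue lab, library, loft, nursery → queue [vault, cellar, sauna, studio, lab, library, loft, nursery]
Visit vault; enqueue annex, garage → queue [cellar, sauna, studio, lab, library, loft, nursery, annex, garage]
Visit cellar → queue [sauna, studio, lab, library, loft, nursery, annex, garage]
Visit sauna → queue [studio, lab, library, loft, nursery, annex, garage]
Visit studio → queue [lab, library, loft, nursery, annex, garage]
Visit lab → queue [library, loft, nursery, annex, garage]
Visit library → queue [loft, nursery, annex, garage]
Visit loft; enqueue lobby → queue [nursery, annex, garage, lobby]
Visit nursery; enqueue chapel → queue [annex, garage, lobby, chapel]
Visit annex → queue [garage, lobby, chapel]
Visit garage; enqueue patio → queue [lobby, chapel, patio]
Visit lobby → queue [chapel, patio]
Visit chapel → queue [patio]
Visit patio → queue []

terrace workshop attic closet vault cellar sauna studio lab library loft nursery annex garage lobby chapel patio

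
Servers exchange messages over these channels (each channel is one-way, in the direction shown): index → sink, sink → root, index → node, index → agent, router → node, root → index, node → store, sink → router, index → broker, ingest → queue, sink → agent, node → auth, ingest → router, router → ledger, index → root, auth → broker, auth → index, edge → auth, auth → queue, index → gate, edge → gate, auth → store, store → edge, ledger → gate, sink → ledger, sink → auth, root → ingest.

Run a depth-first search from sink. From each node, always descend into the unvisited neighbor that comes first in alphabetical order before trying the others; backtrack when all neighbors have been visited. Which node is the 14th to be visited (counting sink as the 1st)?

ledger

Visit sink
sink → agent
sink → auth
auth → broker
auth → index
index → gate
index → node
node → store
store → edge
index → root
root → ingest
ingest → queue
ingest → router
router → ledger

Visit order: sink, agent, auth, broker, index, gate, node, store, edge, root, ingest, queue, router, ledger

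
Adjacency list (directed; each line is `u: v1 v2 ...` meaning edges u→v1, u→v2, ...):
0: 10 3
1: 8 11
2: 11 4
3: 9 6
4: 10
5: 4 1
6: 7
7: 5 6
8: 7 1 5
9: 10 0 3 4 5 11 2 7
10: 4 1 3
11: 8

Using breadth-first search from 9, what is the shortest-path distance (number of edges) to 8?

2

Level 0: 9
Level 1: 0, 2, 3, 4, 5, 7, 10, 11
Level 2: 1, 6, 8
8 first appears at level 2.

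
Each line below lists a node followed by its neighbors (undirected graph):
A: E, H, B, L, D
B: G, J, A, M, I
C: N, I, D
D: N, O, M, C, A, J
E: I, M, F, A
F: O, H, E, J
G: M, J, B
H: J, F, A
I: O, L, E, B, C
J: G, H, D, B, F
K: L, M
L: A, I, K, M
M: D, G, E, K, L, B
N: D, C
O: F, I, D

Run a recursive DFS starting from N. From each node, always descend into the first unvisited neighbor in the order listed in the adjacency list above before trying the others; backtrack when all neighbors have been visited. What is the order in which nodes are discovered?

N → D → O → F → H → J → G → M → E → I → L → A → B → K → C

Visit N
N → D
D → O
O → F
F → H
H → J
J → G
G → M
M → E
E → I
I → L
L → A
A → B
L → K
I → C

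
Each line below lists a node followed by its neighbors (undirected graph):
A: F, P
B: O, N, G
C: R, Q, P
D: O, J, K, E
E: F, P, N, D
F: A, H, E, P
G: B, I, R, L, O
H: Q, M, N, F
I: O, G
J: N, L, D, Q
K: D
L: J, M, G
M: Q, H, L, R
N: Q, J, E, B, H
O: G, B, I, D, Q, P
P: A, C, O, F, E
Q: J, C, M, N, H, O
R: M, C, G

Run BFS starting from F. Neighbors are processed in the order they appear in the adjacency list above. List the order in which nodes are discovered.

F A H E P Q M N D C O J L R B K G I

Visit F; enqueue A, H, E, P → queue [A, H, E, P]
Visit A → queue [H, E, P]
Visit H; enqueue Q, M, N → queue [E, P, Q, M, N]
Visit E; enqueue D → queue [P, Q, M, N, D]
Visit P; enqueue C, O → queue [Q, M, N, D, C, O]
Visit Q; enqueue J → queue [M, N, D, C, O, J]
Visit M; enqueue L, R → queue [N, D, C, O, J, L, R]
Visit N; enqueue B → queue [D, C, O, J, L, R, B]
Visit D; enqueue K → queue [C, O, J, L, R, B, K]
Visit C → queue [O, J, L, R, B, K]
Visit O; enqueue G, I → queue [J, L, R, B, K, G, I]
Visit J → queue [L, R, B, K, G, I]
Visit L → queue [R, B, K, G, I]
Visit R → queue [B, K, G, I]
Visit B → queue [K, G, I]
Visit K → queue [G, I]
Visit G → queue [I]
Visit I → queue []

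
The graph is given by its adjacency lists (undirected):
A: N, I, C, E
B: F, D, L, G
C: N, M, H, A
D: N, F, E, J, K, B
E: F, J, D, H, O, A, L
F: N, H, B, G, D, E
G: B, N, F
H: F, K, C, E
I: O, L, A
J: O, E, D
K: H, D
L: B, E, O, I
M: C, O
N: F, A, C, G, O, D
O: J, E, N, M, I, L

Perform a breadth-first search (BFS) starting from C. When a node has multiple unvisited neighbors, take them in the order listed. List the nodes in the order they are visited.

Visit C; enqueue N, M, H, A → queue [N, M, H, A]
Visit N; enqueue F, G, O, D → queue [M, H, A, F, G, O, D]
Visit M → queue [H, A, F, G, O, D]
Visit H; enqueue K, E → queue [A, F, G, O, D, K, E]
Visit A; enqueue I → queue [F, G, O, D, K, E, I]
Visit F; enqueue B → queue [G, O, D, K, E, I, B]
Visit G → queue [O, D, K, E, I, B]
Visit O; enqueue J, L → queue [D, K, E, I, B, J, L]
Visit D → queue [K, E, I, B, J, L]
Visit K → queue [E, I, B, J, L]
Visit E → queue [I, B, J, L]
Visit I → queue [B, J, L]
Visit B → queue [J, L]
Visit J → queue [L]
Visit L → queue []

C N M H A F G O D K E I B J L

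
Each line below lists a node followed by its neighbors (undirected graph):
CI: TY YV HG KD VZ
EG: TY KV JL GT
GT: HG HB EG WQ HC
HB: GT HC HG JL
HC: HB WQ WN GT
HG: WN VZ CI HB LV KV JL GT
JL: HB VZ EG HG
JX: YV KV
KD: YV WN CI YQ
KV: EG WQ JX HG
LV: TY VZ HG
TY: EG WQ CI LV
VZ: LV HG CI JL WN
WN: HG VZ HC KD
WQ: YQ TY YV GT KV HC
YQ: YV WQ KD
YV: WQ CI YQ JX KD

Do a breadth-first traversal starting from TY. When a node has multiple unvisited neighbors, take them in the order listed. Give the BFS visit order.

TY EG WQ CI LV KV JL GT YQ YV HC HG KD VZ JX HB WN

Visit TY; enqueue EG, WQ, CI, LV → queue [EG, WQ, CI, LV]
Visit EG; enqueue KV, JL, GT → queue [WQ, CI, LV, KV, JL, GT]
Visit WQ; enqueue YQ, YV, HC → queue [CI, LV, KV, JL, GT, YQ, YV, HC]
Visit CI; enqueue HG, KD, VZ → queue [LV, KV, JL, GT, YQ, YV, HC, HG, KD, VZ]
Visit LV → queue [KV, JL, GT, YQ, YV, HC, HG, KD, VZ]
Visit KV; enqueue JX → queue [JL, GT, YQ, YV, HC, HG, KD, VZ, JX]
Visit JL; enqueue HB → queue [GT, YQ, YV, HC, HG, KD, VZ, JX, HB]
Visit GT → queue [YQ, YV, HC, HG, KD, VZ, JX, HB]
Visit YQ → queue [YV, HC, HG, KD, VZ, JX, HB]
Visit YV → queue [HC, HG, KD, VZ, JX, HB]
Visit HC; enqueue WN → queue [HG, KD, VZ, JX, HB, WN]
Visit HG → queue [KD, VZ, JX, HB, WN]
Visit KD → queue [VZ, JX, HB, WN]
Visit VZ → queue [JX, HB, WN]
Visit JX → queue [HB, WN]
Visit HB → queue [WN]
Visit WN → queue []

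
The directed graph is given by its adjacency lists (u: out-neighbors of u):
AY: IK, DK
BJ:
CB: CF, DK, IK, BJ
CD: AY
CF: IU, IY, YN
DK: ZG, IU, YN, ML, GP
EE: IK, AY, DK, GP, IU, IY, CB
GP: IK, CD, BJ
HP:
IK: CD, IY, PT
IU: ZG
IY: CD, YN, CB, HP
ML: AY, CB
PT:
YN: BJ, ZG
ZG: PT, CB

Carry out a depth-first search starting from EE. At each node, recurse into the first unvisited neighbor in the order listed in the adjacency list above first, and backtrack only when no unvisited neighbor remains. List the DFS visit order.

Visit EE
EE → IK
IK → CD
CD → AY
AY → DK
DK → ZG
ZG → PT
ZG → CB
CB → CF
CF → IU
CF → IY
IY → YN
YN → BJ
IY → HP
DK → ML
DK → GP

EE IK CD AY DK ZG PT CB CF IU IY YN BJ HP ML GP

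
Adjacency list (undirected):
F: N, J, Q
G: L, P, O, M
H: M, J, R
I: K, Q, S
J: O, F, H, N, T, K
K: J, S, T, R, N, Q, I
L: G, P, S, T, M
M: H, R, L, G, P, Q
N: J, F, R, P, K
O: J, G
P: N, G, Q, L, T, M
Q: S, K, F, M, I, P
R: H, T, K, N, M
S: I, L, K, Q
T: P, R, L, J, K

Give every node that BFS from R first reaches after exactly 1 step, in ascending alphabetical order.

H, K, M, N, T

Level 0: R
Level 1: H, K, M, N, T
Level 2: F, G, I, J, L, P, Q, S
Level 3: O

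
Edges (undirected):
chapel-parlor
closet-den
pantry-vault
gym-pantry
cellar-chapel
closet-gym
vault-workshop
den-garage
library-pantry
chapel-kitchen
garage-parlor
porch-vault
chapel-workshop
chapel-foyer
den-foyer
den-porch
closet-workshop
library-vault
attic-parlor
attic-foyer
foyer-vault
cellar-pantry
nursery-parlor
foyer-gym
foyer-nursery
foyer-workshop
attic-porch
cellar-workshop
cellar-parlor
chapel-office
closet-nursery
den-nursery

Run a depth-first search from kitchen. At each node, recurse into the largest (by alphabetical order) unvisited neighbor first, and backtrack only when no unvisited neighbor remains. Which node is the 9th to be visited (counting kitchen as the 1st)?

garage

Visit kitchen
kitchen → chapel
chapel → workshop
workshop → vault
vault → porch
porch → den
den → nursery
nursery → parlor
parlor → garage
parlor → cellar
cellar → pantry
pantry → library
pantry → gym
gym → foyer
foyer → attic
gym → closet
chapel → office

Visit order: kitchen, chapel, workshop, vault, porch, den, nursery, parlor, garage, cellar, pantry, library, gym, foyer, attic, closet, office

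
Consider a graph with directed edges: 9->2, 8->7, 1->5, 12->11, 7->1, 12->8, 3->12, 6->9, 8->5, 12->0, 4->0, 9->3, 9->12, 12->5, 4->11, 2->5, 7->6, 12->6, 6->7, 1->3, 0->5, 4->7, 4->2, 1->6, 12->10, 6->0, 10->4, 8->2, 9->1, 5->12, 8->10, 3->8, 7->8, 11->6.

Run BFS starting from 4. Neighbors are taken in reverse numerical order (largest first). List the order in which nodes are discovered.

Visit 4; enqueue 11, 7, 2, 0 → queue [11, 7, 2, 0]
Visit 11; enqueue 6 → queue [7, 2, 0, 6]
Visit 7; enqueue 8, 1 → queue [2, 0, 6, 8, 1]
Visit 2; enqueue 5 → queue [0, 6, 8, 1, 5]
Visit 0 → queue [6, 8, 1, 5]
Visit 6; enqueue 9 → queue [8, 1, 5, 9]
Visit 8; enqueue 10 → queue [1, 5, 9, 10]
Visit 1; enqueue 3 → queue [5, 9, 10, 3]
Visit 5; enqueue 12 → queue [9, 10, 3, 12]
Visit 9 → queue [10, 3, 12]
Visit 10 → queue [3, 12]
Visit 3 → queue [12]
Visit 12 → queue []

4 -> 11 -> 7 -> 2 -> 0 -> 6 -> 8 -> 1 -> 5 -> 9 -> 10 -> 3 -> 12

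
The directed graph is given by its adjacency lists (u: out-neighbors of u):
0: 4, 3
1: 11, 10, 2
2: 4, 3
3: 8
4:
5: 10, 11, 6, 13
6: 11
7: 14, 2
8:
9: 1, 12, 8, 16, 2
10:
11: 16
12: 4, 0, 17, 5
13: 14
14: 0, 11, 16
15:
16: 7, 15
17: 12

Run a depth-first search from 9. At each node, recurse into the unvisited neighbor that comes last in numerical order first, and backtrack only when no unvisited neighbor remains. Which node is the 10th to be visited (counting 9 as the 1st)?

Visit 9
9 → 16
16 → 15
16 → 7
7 → 14
14 → 11
14 → 0
0 → 4
0 → 3
3 → 8
7 → 2
9 → 12
12 → 17
12 → 5
5 → 13
5 → 10
5 → 6
9 → 1

Visit order: 9, 16, 15, 7, 14, 11, 0, 4, 3, 8, 2, 12, 17, 5, 13, 10, 6, 1

8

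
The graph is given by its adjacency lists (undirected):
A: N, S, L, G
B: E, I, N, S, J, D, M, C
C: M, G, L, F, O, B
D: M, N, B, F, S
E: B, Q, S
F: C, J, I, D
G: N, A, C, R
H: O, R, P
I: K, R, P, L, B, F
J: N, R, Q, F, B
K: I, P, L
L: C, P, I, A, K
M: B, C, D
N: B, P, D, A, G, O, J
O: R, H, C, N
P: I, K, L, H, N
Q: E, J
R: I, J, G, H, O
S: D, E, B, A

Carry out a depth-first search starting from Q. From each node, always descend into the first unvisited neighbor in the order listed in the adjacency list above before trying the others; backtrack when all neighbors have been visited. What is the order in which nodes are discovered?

Visit Q
Q → E
E → B
B → I
I → K
K → P
P → L
L → C
C → M
M → D
D → N
N → A
A → S
A → G
G → R
R → J
J → F
R → H
H → O

Q E B I K P L C M D N A S G R J F H O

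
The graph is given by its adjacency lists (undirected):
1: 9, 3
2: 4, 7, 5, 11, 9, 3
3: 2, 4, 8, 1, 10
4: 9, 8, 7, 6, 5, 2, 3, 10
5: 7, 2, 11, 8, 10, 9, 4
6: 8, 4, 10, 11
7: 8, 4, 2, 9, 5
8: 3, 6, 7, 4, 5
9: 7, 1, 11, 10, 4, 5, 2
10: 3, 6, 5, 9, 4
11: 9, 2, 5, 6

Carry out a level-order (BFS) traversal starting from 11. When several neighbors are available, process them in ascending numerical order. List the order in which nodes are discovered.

11 -> 2 -> 5 -> 6 -> 9 -> 3 -> 4 -> 7 -> 8 -> 10 -> 1

Visit 11; enqueue 2, 5, 6, 9 → queue [2, 5, 6, 9]
Visit 2; enqueue 3, 4, 7 → queue [5, 6, 9, 3, 4, 7]
Visit 5; enqueue 8, 10 → queue [6, 9, 3, 4, 7, 8, 10]
Visit 6 → queue [9, 3, 4, 7, 8, 10]
Visit 9; enqueue 1 → queue [3, 4, 7, 8, 10, 1]
Visit 3 → queue [4, 7, 8, 10, 1]
Visit 4 → queue [7, 8, 10, 1]
Visit 7 → queue [8, 10, 1]
Visit 8 → queue [10, 1]
Visit 10 → queue [1]
Visit 1 → queue []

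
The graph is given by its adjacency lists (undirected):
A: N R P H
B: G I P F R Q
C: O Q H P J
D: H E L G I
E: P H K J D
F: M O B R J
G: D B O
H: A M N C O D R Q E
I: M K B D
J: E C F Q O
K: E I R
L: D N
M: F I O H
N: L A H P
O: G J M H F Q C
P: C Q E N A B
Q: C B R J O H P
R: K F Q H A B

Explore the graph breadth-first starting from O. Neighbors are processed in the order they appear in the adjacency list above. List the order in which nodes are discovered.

Visit O; enqueue G, J, M, H, F, Q, C → queue [G, J, M, H, F, Q, C]
Visit G; enqueue D, B → queue [J, M, H, F, Q, C, D, B]
Visit J; enqueue E → queue [M, H, F, Q, C, D, B, E]
Visit M; enqueue I → queue [H, F, Q, C, D, B, E, I]
Visit H; enqueue A, N, R → queue [F, Q, C, D, B, E, I, A, N, R]
Visit F → queue [Q, C, D, B, E, I, A, N, R]
Visit Q; enqueue P → queue [C, D, B, E, I, A, N, R, P]
Visit C → queue [D, B, E, I, A, N, R, P]
Visit D; enqueue L → queue [B, E, I, A, N, R, P, L]
Visit B → queue [E, I, A, N, R, P, L]
Visit E; enqueue K → queue [I, A, N, R, P, L, K]
Visit I → queue [A, N, R, P, L, K]
Visit A → queue [N, R, P, L, K]
Visit N → queue [R, P, L, K]
Visit R → queue [P, L, K]
Visit P → queue [L, K]
Visit L → queue [K]
Visit K → queue []

O -> G -> J -> M -> H -> F -> Q -> C -> D -> B -> E -> I -> A -> N -> R -> P -> L -> K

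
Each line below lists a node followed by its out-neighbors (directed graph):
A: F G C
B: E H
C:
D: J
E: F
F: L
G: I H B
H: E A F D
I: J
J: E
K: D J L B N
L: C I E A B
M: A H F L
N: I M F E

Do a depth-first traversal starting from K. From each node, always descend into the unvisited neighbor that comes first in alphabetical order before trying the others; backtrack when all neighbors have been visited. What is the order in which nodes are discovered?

Visit K
K → B
B → E
E → F
F → L
L → A
A → C
A → G
G → H
H → D
D → J
G → I
K → N
N → M

K, B, E, F, L, A, C, G, H, D, J, I, N, M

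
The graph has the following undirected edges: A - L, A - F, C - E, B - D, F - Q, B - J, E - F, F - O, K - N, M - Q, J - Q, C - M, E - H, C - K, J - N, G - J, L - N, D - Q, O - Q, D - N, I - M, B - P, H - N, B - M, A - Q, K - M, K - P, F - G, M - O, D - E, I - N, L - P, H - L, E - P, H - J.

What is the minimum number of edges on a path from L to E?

2

Level 0: L
Level 1: A, H, N, P
Level 2: B, D, E, F, I, J, K, Q
Level 3: C, G, M, O
E first appears at level 2.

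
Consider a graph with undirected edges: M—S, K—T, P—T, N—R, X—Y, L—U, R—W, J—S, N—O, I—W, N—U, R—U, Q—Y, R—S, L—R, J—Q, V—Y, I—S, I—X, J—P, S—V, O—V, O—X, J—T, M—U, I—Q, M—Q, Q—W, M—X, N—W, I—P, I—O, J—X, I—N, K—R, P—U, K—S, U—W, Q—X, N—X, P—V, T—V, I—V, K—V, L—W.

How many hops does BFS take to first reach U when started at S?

Level 0: S
Level 1: I, J, K, M, R, V
Level 2: L, N, O, P, Q, T, U, W, X, Y
U first appears at level 2.

2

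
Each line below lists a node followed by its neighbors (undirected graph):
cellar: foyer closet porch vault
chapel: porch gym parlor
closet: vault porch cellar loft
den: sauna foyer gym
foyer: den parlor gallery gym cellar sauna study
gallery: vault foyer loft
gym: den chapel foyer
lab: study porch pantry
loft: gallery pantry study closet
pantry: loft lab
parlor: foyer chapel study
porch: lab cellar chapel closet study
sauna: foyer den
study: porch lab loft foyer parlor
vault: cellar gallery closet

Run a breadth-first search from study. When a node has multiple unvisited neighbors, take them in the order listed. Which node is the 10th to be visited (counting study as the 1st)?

pantry

Visit study; enqueue porch, lab, loft, foyer, parlor → queue [porch, lab, loft, foyer, parlor]
Visit porch; enqueue cellar, chapel, closet → queue [lab, loft, foyer, parlor, cellar, chapel, closet]
Visit lab; enqueue pantry → queue [loft, foyer, parlor, cellar, chapel, closet, pantry]
Visit loft; enqueue gallery → queue [foyer, parlor, cellar, chapel, closet, pantry, gallery]
Visit foyer; enqueue den, gym, sauna → queue [parlor, cellar, chapel, closet, pantry, gallery, den, gym, sauna]
Visit parlor → queue [cellar, chapel, closet, pantry, gallery, den, gym, sauna]
Visit cellar; enqueue vault → queue [chapel, closet, pantry, gallery, den, gym, sauna, vault]
Visit chapel → queue [closet, pantry, gallery, den, gym, sauna, vault]
Visit closet → queue [pantry, gallery, den, gym, sauna, vault]
Visit pantry → queue [gallery, den, gym, sauna, vault]
Visit gallery → queue [den, gym, sauna, vault]
Visit den → queue [gym, sauna, vault]
Visit gym → queue [sauna, vault]
Visit sauna → queue [vault]
Visit vault → queue []

Visit order: study, porch, lab, loft, foyer, parlor, cellar, chapel, closet, pantry, gallery, den, gym, sauna, vault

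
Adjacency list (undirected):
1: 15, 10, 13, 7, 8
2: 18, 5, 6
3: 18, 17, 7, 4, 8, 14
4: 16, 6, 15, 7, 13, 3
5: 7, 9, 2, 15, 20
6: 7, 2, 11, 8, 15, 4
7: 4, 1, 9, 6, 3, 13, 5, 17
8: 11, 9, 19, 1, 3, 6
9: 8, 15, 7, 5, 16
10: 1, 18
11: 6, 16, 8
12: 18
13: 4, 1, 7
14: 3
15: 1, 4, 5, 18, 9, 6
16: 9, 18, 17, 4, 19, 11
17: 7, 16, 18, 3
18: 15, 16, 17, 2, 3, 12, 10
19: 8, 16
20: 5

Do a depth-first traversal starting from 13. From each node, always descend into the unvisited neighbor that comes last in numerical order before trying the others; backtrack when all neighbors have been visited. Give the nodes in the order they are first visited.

Visit 13
13 → 7
7 → 17
17 → 18
18 → 16
16 → 19
19 → 8
8 → 11
11 → 6
6 → 15
15 → 9
9 → 5
5 → 20
5 → 2
15 → 4
4 → 3
3 → 14
15 → 1
1 → 10
18 → 12

13 7 17 18 16 19 8 11 6 15 9 5 20 2 4 3 14 1 10 12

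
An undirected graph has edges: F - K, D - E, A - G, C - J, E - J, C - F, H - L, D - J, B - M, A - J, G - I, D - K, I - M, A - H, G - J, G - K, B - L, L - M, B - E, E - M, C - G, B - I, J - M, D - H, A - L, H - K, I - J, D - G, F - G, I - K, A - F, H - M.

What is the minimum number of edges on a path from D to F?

2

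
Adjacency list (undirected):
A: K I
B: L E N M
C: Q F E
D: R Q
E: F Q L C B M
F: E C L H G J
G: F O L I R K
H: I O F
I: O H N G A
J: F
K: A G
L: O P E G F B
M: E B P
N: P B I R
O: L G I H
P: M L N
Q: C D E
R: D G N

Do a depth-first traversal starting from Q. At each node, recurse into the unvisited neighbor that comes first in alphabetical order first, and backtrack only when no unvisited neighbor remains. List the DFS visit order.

Visit Q
Q → C
C → E
E → B
B → L
L → F
F → G
G → I
I → A
A → K
I → H
H → O
I → N
N → P
P → M
N → R
R → D
F → J

Q, C, E, B, L, F, G, I, A, K, H, O, N, P, M, R, D, J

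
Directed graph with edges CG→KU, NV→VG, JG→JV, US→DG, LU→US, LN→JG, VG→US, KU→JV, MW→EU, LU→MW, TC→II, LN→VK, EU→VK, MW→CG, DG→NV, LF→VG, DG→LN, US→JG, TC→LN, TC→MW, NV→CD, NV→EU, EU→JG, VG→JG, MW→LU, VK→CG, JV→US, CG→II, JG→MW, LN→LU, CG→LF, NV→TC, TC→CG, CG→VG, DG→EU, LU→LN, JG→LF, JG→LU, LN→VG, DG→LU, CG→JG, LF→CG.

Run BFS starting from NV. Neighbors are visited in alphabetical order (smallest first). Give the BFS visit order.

Visit NV; enqueue CD, EU, TC, VG → queue [CD, EU, TC, VG]
Visit CD → queue [EU, TC, VG]
Visit EU; enqueue JG, VK → queue [TC, VG, JG, VK]
Visit TC; enqueue CG, II, LN, MW → queue [VG, JG, VK, CG, II, LN, MW]
Visit VG; enqueue US → queue [JG, VK, CG, II, LN, MW, US]
Visit JG; enqueue JV, LF, LU → queue [VK, CG, II, LN, MW, US, JV, LF, LU]
Visit VK → queue [CG, II, LN, MW, US, JV, LF, LU]
Visit CG; enqueue KU → queue [II, LN, MW, US, JV, LF, LU, KU]
Visit II → queue [LN, MW, US, JV, LF, LU, KU]
Visit LN → queue [MW, US, JV, LF, LU, KU]
Visit MW → queue [US, JV, LF, LU, KU]
Visit US; enqueue DG → queue [JV, LF, LU, KU, DG]
Visit JV → queue [LF, LU, KU, DG]
Visit LF → queue [LU, KU, DG]
Visit LU → queue [KU, DG]
Visit KU → queue [DG]
Visit DG → queue []

NV → CD → EU → TC → VG → JG → VK → CG → II → LN → MW → US → JV → LF → LU → KU → DG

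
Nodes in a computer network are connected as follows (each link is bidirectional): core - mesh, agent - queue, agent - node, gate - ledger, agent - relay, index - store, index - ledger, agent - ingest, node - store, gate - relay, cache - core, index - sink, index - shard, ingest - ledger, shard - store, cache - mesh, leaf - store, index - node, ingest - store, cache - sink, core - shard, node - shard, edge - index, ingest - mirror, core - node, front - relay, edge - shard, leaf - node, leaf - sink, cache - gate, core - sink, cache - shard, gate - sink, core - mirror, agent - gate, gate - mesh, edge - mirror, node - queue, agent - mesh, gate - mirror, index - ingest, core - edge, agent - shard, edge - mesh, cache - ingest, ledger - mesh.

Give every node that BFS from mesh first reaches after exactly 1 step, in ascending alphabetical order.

Level 0: mesh
Level 1: agent, cache, core, edge, gate, ledger
Level 2: index, ingest, mirror, node, queue, relay, shard, sink
Level 3: front, leaf, store

agent, cache, core, edge, gate, ledger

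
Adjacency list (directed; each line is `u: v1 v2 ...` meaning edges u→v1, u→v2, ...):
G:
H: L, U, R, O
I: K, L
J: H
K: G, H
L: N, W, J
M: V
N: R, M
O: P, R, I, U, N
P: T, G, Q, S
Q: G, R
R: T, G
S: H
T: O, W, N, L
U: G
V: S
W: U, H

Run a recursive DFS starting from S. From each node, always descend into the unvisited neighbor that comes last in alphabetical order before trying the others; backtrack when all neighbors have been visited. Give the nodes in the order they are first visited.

S, H, U, G, R, T, W, O, P, Q, N, M, V, I, L, J, K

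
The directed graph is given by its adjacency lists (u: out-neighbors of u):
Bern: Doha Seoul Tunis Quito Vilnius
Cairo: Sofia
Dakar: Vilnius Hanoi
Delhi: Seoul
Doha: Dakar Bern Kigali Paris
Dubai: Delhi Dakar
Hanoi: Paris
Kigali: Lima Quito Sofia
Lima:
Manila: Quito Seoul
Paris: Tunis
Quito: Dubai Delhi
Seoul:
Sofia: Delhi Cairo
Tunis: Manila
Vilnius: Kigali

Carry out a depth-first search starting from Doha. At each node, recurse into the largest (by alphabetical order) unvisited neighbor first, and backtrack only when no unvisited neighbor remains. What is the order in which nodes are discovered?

Visit Doha
Doha → Paris
Paris → Tunis
Tunis → Manila
Manila → Seoul
Manila → Quito
Quito → Dubai
Dubai → Delhi
Dubai → Dakar
Dakar → Vilnius
Vilnius → Kigali
Kigali → Sofia
Sofia → Cairo
Kigali → Lima
Dakar → Hanoi
Doha → Bern

Doha, Paris, Tunis, Manila, Seoul, Quito, Dubai, Delhi, Dakar, Vilnius, Kigali, Sofia, Cairo, Lima, Hanoi, Bern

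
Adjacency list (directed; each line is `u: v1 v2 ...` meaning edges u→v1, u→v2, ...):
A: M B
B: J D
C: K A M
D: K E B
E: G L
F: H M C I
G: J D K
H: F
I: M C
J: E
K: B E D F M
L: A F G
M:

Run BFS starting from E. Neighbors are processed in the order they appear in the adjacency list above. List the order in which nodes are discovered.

E → G → L → J → D → K → A → F → B → M → H → C → I

Visit E; enqueue G, L → queue [G, L]
Visit G; enqueue J, D, K → queue [L, J, D, K]
Visit L; enqueue A, F → queue [J, D, K, A, F]
Visit J → queue [D, K, A, F]
Visit D; enqueue B → queue [K, A, F, B]
Visit K; enqueue M → queue [A, F, B, M]
Visit A → queue [F, B, M]
Visit F; enqueue H, C, I → queue [B, M, H, C, I]
Visit B → queue [M, H, C, I]
Visit M → queue [H, C, I]
Visit H → queue [C, I]
Visit C → queue [I]
Visit I → queue []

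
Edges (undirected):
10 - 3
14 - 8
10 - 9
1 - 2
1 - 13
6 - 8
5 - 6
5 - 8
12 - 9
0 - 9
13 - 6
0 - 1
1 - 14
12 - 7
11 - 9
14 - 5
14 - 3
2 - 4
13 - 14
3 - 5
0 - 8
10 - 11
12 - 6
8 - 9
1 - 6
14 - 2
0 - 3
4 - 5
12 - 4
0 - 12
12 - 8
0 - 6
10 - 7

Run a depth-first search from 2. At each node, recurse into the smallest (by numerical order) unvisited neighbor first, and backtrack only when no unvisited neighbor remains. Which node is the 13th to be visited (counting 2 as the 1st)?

11

Visit 2
2 → 1
1 → 0
0 → 3
3 → 5
5 → 4
4 → 12
12 → 6
6 → 8
8 → 9
9 → 10
10 → 7
10 → 11
8 → 14
14 → 13

Visit order: 2, 1, 0, 3, 5, 4, 12, 6, 8, 9, 10, 7, 11, 14, 13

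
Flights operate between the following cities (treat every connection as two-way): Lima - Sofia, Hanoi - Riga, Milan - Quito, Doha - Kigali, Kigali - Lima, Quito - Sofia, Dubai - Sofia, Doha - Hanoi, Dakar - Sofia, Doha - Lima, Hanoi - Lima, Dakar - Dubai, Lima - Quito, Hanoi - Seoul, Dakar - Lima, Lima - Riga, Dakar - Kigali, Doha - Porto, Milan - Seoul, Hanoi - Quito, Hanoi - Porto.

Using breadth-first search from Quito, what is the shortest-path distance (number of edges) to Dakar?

2

Level 0: Quito
Level 1: Hanoi, Lima, Milan, Sofia
Level 2: Dakar, Doha, Dubai, Kigali, Porto, Riga, Seoul
Dakar first appears at level 2.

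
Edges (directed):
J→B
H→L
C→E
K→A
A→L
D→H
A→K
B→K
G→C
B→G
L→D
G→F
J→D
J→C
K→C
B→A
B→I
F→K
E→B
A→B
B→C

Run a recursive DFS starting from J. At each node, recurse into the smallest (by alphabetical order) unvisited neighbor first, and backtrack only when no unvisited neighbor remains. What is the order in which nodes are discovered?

J B A K C E L D H G F I

Visit J
J → B
B → A
A → K
K → C
C → E
A → L
L → D
D → H
B → G
G → F
B → I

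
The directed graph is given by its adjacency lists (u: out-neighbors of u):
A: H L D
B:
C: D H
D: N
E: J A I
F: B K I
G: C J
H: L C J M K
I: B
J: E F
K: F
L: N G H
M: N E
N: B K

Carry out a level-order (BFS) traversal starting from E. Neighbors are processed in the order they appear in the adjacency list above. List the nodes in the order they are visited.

E J A I F H L D B K C M N G

Visit E; enqueue J, A, I → queue [J, A, I]
Visit J; enqueue F → queue [A, I, F]
Visit A; enqueue H, L, D → queue [I, F, H, L, D]
Visit I; enqueue B → queue [F, H, L, D, B]
Visit F; enqueue K → queue [H, L, D, B, K]
Visit H; enqueue C, M → queue [L, D, B, K, C, M]
Visit L; enqueue N, G → queue [D, B, K, C, M, N, G]
Visit D → queue [B, K, C, M, N, G]
Visit B → queue [K, C, M, N, G]
Visit K → queue [C, M, N, G]
Visit C → queue [M, N, G]
Visit M → queue [N, G]
Visit N → queue [G]
Visit G → queue []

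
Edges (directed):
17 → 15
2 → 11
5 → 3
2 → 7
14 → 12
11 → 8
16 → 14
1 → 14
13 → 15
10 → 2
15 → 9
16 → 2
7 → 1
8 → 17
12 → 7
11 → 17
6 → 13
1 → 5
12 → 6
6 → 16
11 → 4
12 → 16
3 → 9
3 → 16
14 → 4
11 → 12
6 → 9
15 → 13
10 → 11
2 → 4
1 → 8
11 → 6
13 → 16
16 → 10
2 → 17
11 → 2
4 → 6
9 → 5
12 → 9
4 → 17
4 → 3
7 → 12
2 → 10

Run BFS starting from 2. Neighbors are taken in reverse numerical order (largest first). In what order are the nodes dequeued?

Visit 2; enqueue 17, 11, 10, 7, 4 → queue [17, 11, 10, 7, 4]
Visit 17; enqueue 15 → queue [11, 10, 7, 4, 15]
Visit 11; enqueue 12, 8, 6 → queue [10, 7, 4, 15, 12, 8, 6]
Visit 10 → queue [7, 4, 15, 12, 8, 6]
Visit 7; enqueue 1 → queue [4, 15, 12, 8, 6, 1]
Visit 4; enqueue 3 → queue [15, 12, 8, 6, 1, 3]
Visit 15; enqueue 13, 9 → queue [12, 8, 6, 1, 3, 13, 9]
Visit 12; enqueue 16 → queue [8, 6, 1, 3, 13, 9, 16]
Visit 8 → queue [6, 1, 3, 13, 9, 16]
Visit 6 → queue [1, 3, 13, 9, 16]
Visit 1; enqueue 14, 5 → queue [3, 13, 9, 16, 14, 5]
Visit 3 → queue [13, 9, 16, 14, 5]
Visit 13 → queue [9, 16, 14, 5]
Visit 9 → queue [16, 14, 5]
Visit 16 → queue [14, 5]
Visit 14 → queue [5]
Visit 5 → queue []

2 -> 17 -> 11 -> 10 -> 7 -> 4 -> 15 -> 12 -> 8 -> 6 -> 1 -> 3 -> 13 -> 9 -> 16 -> 14 -> 5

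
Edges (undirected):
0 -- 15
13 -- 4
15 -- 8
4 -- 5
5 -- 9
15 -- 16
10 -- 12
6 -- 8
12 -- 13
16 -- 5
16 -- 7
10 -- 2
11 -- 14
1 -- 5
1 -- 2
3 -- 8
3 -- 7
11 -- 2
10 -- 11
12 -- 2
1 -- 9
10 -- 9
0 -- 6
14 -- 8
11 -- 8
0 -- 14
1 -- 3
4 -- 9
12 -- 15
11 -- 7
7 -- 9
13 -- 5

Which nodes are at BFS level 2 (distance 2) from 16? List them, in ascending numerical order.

Level 0: 16
Level 1: 5, 7, 15
Level 2: 0, 1, 3, 4, 8, 9, 11, 12, 13
Level 3: 2, 6, 10, 14

0, 1, 3, 4, 8, 9, 11, 12, 13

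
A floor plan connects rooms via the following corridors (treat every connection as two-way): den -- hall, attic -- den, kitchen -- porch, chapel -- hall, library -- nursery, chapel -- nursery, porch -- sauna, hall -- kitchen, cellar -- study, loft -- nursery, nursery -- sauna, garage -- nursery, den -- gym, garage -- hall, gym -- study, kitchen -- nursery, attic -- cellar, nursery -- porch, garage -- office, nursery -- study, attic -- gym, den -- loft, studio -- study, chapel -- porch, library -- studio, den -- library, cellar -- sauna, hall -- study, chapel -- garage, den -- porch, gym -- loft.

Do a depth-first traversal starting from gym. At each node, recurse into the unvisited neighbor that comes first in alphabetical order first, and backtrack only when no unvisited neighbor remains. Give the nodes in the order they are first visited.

Visit gym
gym → attic
attic → cellar
cellar → sauna
sauna → nursery
nursery → chapel
chapel → garage
garage → hall
hall → den
den → library
library → studio
studio → study
den → loft
den → porch
porch → kitchen
garage → office

gym, attic, cellar, sauna, nursery, chapel, garage, hall, den, library, studio, study, loft, porch, kitchen, office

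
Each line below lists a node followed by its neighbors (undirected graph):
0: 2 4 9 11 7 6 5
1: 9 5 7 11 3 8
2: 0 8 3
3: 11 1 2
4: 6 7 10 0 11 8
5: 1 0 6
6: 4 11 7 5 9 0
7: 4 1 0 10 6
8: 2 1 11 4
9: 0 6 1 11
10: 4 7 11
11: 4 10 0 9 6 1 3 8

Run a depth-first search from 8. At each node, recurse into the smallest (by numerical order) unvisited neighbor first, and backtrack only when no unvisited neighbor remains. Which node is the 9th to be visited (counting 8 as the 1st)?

7

Visit 8
8 → 1
1 → 3
3 → 2
2 → 0
0 → 4
4 → 6
6 → 5
6 → 7
7 → 10
10 → 11
11 → 9

Visit order: 8, 1, 3, 2, 0, 4, 6, 5, 7, 10, 11, 9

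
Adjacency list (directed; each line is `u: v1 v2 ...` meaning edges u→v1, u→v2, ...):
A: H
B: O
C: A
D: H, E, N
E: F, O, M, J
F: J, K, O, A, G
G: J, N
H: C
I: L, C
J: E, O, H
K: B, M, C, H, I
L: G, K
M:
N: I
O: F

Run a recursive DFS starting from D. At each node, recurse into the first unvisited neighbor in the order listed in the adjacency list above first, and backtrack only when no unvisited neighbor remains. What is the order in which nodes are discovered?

D → H → C → A → E → F → J → O → K → B → M → I → L → G → N

Visit D
D → H
H → C
C → A
D → E
E → F
F → J
J → O
F → K
K → B
K → M
K → I
I → L
L → G
G → N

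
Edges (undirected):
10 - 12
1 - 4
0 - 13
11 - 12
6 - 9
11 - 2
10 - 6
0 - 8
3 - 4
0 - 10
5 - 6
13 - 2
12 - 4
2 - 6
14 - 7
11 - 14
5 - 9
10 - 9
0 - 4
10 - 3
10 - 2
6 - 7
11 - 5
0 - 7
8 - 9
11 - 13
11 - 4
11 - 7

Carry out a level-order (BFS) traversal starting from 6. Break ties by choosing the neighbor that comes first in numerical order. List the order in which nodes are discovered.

Visit 6; enqueue 2, 5, 7, 9, 10 → queue [2, 5, 7, 9, 10]
Visit 2; enqueue 11, 13 → queue [5, 7, 9, 10, 11, 13]
Visit 5 → queue [7, 9, 10, 11, 13]
Visit 7; enqueue 0, 14 → queue [9, 10, 11, 13, 0, 14]
Visit 9; enqueue 8 → queue [10, 11, 13, 0, 14, 8]
Visit 10; enqueue 3, 12 → queue [11, 13, 0, 14, 8, 3, 12]
Visit 11; enqueue 4 → queue [13, 0, 14, 8, 3, 12, 4]
Visit 13 → queue [0, 14, 8, 3, 12, 4]
Visit 0 → queue [14, 8, 3, 12, 4]
Visit 14 → queue [8, 3, 12, 4]
Visit 8 → queue [3, 12, 4]
Visit 3 → queue [12, 4]
Visit 12 → queue [4]
Visit 4; enqueue 1 → queue [1]
Visit 1 → queue []

6, 2, 5, 7, 9, 10, 11, 13, 0, 14, 8, 3, 12, 4, 1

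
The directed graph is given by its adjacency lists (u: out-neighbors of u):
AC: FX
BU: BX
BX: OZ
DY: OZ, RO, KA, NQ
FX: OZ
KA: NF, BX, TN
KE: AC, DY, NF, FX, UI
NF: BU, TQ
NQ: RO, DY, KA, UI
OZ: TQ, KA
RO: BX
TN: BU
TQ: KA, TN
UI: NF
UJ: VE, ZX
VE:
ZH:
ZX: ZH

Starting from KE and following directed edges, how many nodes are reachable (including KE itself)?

BFS from KE visits: KE, AC, DY, FX, NF, UI, KA, NQ, OZ, RO, BU, TQ, BX, TN
Reachable nodes: 14 of 18 total.

14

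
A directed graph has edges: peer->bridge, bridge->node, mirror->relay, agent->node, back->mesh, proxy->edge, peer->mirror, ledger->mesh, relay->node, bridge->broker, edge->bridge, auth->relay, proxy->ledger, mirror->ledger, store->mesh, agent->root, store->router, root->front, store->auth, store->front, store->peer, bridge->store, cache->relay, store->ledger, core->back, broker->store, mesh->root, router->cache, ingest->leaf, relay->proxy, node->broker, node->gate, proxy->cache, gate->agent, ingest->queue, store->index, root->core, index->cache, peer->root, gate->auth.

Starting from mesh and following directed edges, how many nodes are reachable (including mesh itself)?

5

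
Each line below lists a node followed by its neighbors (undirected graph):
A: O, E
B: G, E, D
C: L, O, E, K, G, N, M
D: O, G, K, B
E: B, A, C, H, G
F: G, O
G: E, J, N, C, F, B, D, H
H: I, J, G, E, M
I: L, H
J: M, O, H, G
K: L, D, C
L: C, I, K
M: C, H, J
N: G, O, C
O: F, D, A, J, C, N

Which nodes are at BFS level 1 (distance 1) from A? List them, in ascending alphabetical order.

Level 0: A
Level 1: E, O
Level 2: B, C, D, F, G, H, J, N
Level 3: I, K, L, M

E, O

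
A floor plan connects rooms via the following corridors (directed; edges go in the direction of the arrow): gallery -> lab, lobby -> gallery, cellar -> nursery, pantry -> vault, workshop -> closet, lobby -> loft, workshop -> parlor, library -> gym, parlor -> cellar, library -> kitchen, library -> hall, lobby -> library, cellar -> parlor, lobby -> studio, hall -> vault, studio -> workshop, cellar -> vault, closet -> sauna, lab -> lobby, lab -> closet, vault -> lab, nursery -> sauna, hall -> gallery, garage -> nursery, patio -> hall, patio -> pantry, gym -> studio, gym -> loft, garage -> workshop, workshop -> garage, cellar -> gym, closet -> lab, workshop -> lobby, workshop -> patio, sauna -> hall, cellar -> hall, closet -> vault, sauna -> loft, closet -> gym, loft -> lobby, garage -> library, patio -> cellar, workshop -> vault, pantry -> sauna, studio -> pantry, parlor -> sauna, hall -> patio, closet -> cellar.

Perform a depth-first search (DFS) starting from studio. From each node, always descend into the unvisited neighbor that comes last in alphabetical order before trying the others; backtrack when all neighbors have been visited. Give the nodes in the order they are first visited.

Visit studio
studio → workshop
workshop → vault
vault → lab
lab → lobby
lobby → loft
lobby → library
library → kitchen
library → hall
hall → patio
patio → pantry
pantry → sauna
patio → cellar
cellar → parlor
cellar → nursery
cellar → gym
hall → gallery
lab → closet
workshop → garage

studio, workshop, vault, lab, lobby, loft, library, kitchen, hall, patio, pantry, sauna, cellar, parlor, nursery, gym, gallery, closet, garage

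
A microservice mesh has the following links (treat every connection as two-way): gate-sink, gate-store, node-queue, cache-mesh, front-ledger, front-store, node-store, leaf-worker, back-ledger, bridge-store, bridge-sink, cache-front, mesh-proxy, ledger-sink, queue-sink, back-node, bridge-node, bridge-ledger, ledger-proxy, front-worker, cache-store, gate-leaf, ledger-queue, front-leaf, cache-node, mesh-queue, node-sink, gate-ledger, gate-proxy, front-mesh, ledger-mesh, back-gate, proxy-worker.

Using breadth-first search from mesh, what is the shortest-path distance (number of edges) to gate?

2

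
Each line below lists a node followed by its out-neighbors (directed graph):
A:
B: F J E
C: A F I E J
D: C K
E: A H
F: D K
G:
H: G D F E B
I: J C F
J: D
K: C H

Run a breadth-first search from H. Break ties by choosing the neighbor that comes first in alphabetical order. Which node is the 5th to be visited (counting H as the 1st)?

F

Visit H; enqueue B, D, E, F, G → queue [B, D, E, F, G]
Visit B; enqueue J → queue [D, E, F, G, J]
Visit D; enqueue C, K → queue [E, F, G, J, C, K]
Visit E; enqueue A → queue [F, G, J, C, K, A]
Visit F → queue [G, J, C, K, A]
Visit G → queue [J, C, K, A]
Visit J → queue [C, K, A]
Visit C; enqueue I → queue [K, A, I]
Visit K → queue [A, I]
Visit A → queue [I]
Visit I → queue []

Visit order: H, B, D, E, F, G, J, C, K, A, I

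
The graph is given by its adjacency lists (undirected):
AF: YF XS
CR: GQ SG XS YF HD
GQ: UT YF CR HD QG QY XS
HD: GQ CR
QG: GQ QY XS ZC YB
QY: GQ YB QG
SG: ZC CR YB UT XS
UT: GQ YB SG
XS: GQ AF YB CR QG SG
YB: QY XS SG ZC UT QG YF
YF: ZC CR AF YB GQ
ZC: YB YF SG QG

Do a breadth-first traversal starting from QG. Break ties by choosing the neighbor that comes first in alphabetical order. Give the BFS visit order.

QG -> GQ -> QY -> XS -> YB -> ZC -> CR -> HD -> UT -> YF -> AF -> SG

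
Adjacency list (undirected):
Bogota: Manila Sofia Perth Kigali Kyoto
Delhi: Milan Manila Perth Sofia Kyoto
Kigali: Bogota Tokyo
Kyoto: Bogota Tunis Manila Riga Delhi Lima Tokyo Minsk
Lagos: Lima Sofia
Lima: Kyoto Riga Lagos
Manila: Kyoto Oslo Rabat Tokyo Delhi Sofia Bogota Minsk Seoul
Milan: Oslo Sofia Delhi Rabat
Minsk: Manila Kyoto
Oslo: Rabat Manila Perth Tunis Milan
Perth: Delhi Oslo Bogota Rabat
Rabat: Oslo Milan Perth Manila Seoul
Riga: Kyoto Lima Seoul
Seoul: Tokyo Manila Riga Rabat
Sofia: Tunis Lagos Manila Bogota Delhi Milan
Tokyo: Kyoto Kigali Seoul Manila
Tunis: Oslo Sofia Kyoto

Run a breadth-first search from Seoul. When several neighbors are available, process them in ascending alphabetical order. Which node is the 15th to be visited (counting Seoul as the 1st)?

Kigali

Visit Seoul; enqueue Manila, Rabat, Riga, Tokyo → queue [Manila, Rabat, Riga, Tokyo]
Visit Manila; enqueue Bogota, Delhi, Kyoto, Minsk, Oslo, Sofia → queue [Rabat, Riga, Tokyo, Bogota, Delhi, Kyoto, Minsk, Oslo, Sofia]
Visit Rabat; enqueue Milan, Perth → queue [Riga, Tokyo, Bogota, Delhi, Kyoto, Minsk, Oslo, Sofia, Milan, Perth]
Visit Riga; enqueue Lima → queue [Tokyo, Bogota, Delhi, Kyoto, Minsk, Oslo, Sofia, Milan, Perth, Lima]
Visit Tokyo; enqueue Kigali → queue [Bogota, Delhi, Kyoto, Minsk, Oslo, Sofia, Milan, Perth, Lima, Kigali]
Visit Bogota → queue [Delhi, Kyoto, Minsk, Oslo, Sofia, Milan, Perth, Lima, Kigali]
Visit Delhi → queue [Kyoto, Minsk, Oslo, Sofia, Milan, Perth, Lima, Kigali]
Visit Kyoto; enqueue Tunis → queue [Minsk, Oslo, Sofia, Milan, Perth, Lima, Kigali, Tunis]
Visit Minsk → queue [Oslo, Sofia, Milan, Perth, Lima, Kigali, Tunis]
Visit Oslo → queue [Sofia, Milan, Perth, Lima, Kigali, Tunis]
Visit Sofia; enqueue Lagos → queue [Milan, Perth, Lima, Kigali, Tunis, Lagos]
Visit Milan → queue [Perth, Lima, Kigali, Tunis, Lagos]
Visit Perth → queue [Lima, Kigali, Tunis, Lagos]
Visit Lima → queue [Kigali, Tunis, Lagos]
Visit Kigali → queue [Tunis, Lagos]
Visit Tunis → queue [Lagos]
Visit Lagos → queue []

Visit order: Seoul, Manila, Rabat, Riga, Tokyo, Bogota, Delhi, Kyoto, Minsk, Oslo, Sofia, Milan, Perth, Lima, Kigali, Tunis, Lagos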